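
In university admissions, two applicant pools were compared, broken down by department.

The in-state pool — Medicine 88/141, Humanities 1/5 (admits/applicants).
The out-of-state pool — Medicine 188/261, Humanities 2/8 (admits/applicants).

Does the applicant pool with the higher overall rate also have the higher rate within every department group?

Medicine: the in-state pool 88/141 = 62.4%, the out-of-state pool 188/261 = 72.0% → the out-of-state pool
Humanities: the in-state pool 1/5 = 20.0%, the out-of-state pool 2/8 = 25.0% → the out-of-state pool
Overall: the in-state pool 89/146 = 61.0%, the out-of-state pool 190/269 = 70.6% → the out-of-state pool
The out-of-state pool wins overall and in every department group — no reversal.

Yes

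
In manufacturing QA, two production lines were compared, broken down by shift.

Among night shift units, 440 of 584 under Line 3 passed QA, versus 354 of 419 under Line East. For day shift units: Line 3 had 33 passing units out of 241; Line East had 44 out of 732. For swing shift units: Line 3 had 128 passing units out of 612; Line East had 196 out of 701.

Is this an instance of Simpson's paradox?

Night shift: Line 3 440/584 = 75.3%, Line East 354/419 = 84.5% → Line East
Day shift: Line 3 33/241 = 13.7%, Line East 44/732 = 6.0% → Line 3
Swing shift: Line 3 128/612 = 20.9%, Line East 196/701 = 28.0% → Line East
Overall: Line 3 601/1437 = 41.8%, Line East 594/1852 = 32.1% → Line 3
Neither sweeps: Line 3 wins 1 of 3 groups, Line East wins 2. Line 3 wins overall but not every group — no Simpson reversal.

No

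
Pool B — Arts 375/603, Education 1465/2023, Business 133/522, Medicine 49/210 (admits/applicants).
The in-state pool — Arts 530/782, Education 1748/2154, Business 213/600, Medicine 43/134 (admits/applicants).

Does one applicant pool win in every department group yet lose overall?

No

Arts: Pool B 375/603 = 62.2%, the in-state pool 530/782 = 67.8% → the in-state pool
Education: Pool B 1465/2023 = 72.4%, the in-state pool 1748/2154 = 81.2% → the in-state pool
Business: Pool B 133/522 = 25.5%, the in-state pool 213/600 = 35.5% → the in-state pool
Medicine: Pool B 49/210 = 23.3%, the in-state pool 43/134 = 32.1% → the in-state pool
Overall: Pool B 2022/3358 = 60.2%, the in-state pool 2534/3670 = 69.0% → the in-state pool
The in-state pool wins overall and in every department group — no reversal.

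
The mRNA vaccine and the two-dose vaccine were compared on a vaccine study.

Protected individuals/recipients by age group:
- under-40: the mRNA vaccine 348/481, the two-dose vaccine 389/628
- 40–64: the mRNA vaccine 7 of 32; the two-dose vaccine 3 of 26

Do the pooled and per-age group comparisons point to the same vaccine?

Under-40: the mRNA vaccine 348/481 = 72.3%, the two-dose vaccine 389/628 = 61.9% → the mRNA vaccine
40–64: the mRNA vaccine 7/32 = 21.9%, the two-dose vaccine 3/26 = 11.5% → the mRNA vaccine
Overall: the mRNA vaccine 355/513 = 69.2%, the two-dose vaccine 392/654 = 59.9% → the mRNA vaccine
The mRNA vaccine wins overall and in every age group — no reversal.

Yes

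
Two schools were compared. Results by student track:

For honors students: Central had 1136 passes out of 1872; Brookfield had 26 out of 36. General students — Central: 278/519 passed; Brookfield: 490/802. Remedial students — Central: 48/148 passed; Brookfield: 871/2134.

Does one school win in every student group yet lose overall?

Honors: Central 1136/1872 = 60.7%, Brookfield 26/36 = 72.2% → Brookfield
General: Central 278/519 = 53.6%, Brookfield 490/802 = 61.1% → Brookfield
Remedial: Central 48/148 = 32.4%, Brookfield 871/2134 = 40.8% → Brookfield
Overall: Central 1462/2539 = 57.6%, Brookfield 1387/2972 = 46.7% → Central
Brookfield wins each student group but Central wins overall — the comparison reverses. Brookfield's students skew toward remedial, which has a lower base rate.

Yes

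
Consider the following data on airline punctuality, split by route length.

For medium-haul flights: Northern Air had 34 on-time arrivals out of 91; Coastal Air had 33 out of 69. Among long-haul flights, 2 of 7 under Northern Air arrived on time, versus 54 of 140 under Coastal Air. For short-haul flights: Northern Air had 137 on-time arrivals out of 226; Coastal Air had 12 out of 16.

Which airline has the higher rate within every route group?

Coastal Air

Medium-haul: Northern Air 34/91 = 37.4%, Coastal Air 33/69 = 47.8% → Coastal Air
Long-haul: Northern Air 2/7 = 28.6%, Coastal Air 54/140 = 38.6% → Coastal Air
Short-haul: Northern Air 137/226 = 60.6%, Coastal Air 12/16 = 75.0% → Coastal Air
Coastal Air has the higher rate in all 3 groups.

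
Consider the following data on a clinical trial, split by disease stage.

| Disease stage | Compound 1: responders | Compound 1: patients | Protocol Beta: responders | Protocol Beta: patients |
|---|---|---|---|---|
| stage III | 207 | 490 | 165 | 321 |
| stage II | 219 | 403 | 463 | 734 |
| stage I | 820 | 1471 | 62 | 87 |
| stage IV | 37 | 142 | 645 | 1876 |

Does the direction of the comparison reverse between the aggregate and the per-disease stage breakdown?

Stage III: Compound 1 207/490 = 42.2%, Protocol Beta 165/321 = 51.4% → Protocol Beta
Stage II: Compound 1 219/403 = 54.3%, Protocol Beta 463/734 = 63.1% → Protocol Beta
Stage I: Compound 1 820/1471 = 55.7%, Protocol Beta 62/87 = 71.3% → Protocol Beta
Stage IV: Compound 1 37/142 = 26.1%, Protocol Beta 645/1876 = 34.4% → Protocol Beta
Overall: Compound 1 1283/2506 = 51.2%, Protocol Beta 1335/3018 = 44.2% → Compound 1
Protocol Beta wins each disease group but Compound 1 wins overall — the comparison reverses. Protocol Beta's patients skew toward stage IV, which has a lower base rate.

Yes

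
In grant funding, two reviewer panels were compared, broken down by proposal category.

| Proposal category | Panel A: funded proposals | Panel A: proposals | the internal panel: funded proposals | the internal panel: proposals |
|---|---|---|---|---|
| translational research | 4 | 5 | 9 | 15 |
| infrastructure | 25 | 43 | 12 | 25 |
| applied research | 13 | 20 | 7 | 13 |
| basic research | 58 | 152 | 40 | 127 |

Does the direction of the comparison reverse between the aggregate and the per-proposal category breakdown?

No

Translational research: Panel A 4/5 = 80.0%, the internal panel 9/15 = 60.0% → Panel A
Infrastructure: Panel A 25/43 = 58.1%, the internal panel 12/25 = 48.0% → Panel A
Applied research: Panel A 13/20 = 65.0%, the internal panel 7/13 = 53.8% → Panel A
Basic research: Panel A 58/152 = 38.2%, the internal panel 40/127 = 31.5% → Panel A
Overall: Panel A 100/220 = 45.5%, the internal panel 68/180 = 37.8% → Panel A
Panel A wins overall and in every proposal group — no reversal.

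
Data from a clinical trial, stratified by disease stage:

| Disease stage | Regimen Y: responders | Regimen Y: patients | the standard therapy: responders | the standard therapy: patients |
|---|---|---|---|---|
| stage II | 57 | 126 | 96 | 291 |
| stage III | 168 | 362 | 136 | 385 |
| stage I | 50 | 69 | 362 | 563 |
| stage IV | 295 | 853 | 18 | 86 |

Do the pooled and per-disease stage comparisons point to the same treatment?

Stage II: Regimen Y 57/126 = 45.2%, the standard therapy 96/291 = 33.0% → Regimen Y
Stage III: Regimen Y 168/362 = 46.4%, the standard therapy 136/385 = 35.3% → Regimen Y
Stage I: Regimen Y 50/69 = 72.5%, the standard therapy 362/563 = 64.3% → Regimen Y
Stage IV: Regimen Y 295/853 = 34.6%, the standard therapy 18/86 = 20.9% → Regimen Y
Overall: Regimen Y 570/1410 = 40.4%, the standard therapy 612/1325 = 46.2% → the standard therapy
Regimen Y wins each disease group but the standard therapy wins overall — the comparison reverses. Regimen Y's patients skew toward stage IV, which has a lower base rate.

No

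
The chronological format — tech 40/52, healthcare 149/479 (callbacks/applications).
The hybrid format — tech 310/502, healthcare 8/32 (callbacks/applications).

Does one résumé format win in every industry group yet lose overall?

Yes

Tech: the chronological format 40/52 = 76.9%, the hybrid format 310/502 = 61.8% → the chronological format
Healthcare: the chronological format 149/479 = 31.1%, the hybrid format 8/32 = 25.0% → the chronological format
Overall: the chronological format 189/531 = 35.6%, the hybrid format 318/534 = 59.6% → the hybrid format
The chronological format wins each industry group but the hybrid format wins overall — the comparison reverses. The chronological format's applications skew toward healthcare, which has a lower base rate.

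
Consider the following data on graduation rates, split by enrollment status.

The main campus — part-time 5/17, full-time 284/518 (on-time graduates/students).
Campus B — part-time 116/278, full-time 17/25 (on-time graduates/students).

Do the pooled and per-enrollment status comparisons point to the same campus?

No

Part-time: the main campus 5/17 = 29.4%, Campus B 116/278 = 41.7% → Campus B
Full-time: the main campus 284/518 = 54.8%, Campus B 17/25 = 68.0% → Campus B
Overall: the main campus 289/535 = 54.0%, Campus B 133/303 = 43.9% → the main campus
Campus B wins each enrollment group but the main campus wins overall — the comparison reverses. Campus B's students skew toward part-time, which has a lower base rate.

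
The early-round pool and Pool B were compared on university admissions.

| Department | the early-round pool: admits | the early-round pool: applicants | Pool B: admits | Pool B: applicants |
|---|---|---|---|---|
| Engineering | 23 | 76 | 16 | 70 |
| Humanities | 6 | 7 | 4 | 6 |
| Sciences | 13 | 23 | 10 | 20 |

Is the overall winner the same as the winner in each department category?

Yes

Engineering: the early-round pool 23/76 = 30.3%, Pool B 16/70 = 22.9% → the early-round pool
Humanities: the early-round pool 6/7 = 85.7%, Pool B 4/6 = 66.7% → the early-round pool
Sciences: the early-round pool 13/23 = 56.5%, Pool B 10/20 = 50.0% → the early-round pool
Overall: the early-round pool 42/106 = 39.6%, Pool B 30/96 = 31.2% → the early-round pool
The early-round pool wins overall and in every department group — no reversal.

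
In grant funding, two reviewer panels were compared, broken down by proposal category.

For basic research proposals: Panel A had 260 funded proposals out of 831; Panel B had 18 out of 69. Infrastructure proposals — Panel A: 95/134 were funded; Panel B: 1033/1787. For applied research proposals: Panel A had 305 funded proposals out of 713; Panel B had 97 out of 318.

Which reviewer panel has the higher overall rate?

Basic research: Panel A 260/831 = 31.3%, Panel B 18/69 = 26.1% → Panel A
Infrastructure: Panel A 95/134 = 70.9%, Panel B 1033/1787 = 57.8% → Panel A
Applied research: Panel A 305/713 = 42.8%, Panel B 97/318 = 30.5% → Panel A
Overall: Panel A 660/1678 = 39.3%, Panel B 1148/2174 = 52.8% → Panel B
(Panel A wins every proposal group but Panel B wins overall — Panel A's proposals skew toward the low-rate basic research group.)

Panel B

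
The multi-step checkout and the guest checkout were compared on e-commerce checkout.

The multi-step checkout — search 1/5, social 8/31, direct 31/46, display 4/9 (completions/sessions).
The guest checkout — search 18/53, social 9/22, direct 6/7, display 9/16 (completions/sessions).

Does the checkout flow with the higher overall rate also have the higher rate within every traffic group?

No

Search: the multi-step checkout 1/5 = 20.0%, the guest checkout 18/53 = 34.0% → the guest checkout
Social: the multi-step checkout 8/31 = 25.8%, the guest checkout 9/22 = 40.9% → the guest checkout
Direct: the multi-step checkout 31/46 = 67.4%, the guest checkout 6/7 = 85.7% → the guest checkout
Display: the multi-step checkout 4/9 = 44.4%, the guest checkout 9/16 = 56.2% → the guest checkout
Overall: the multi-step checkout 44/91 = 48.4%, the guest checkout 42/98 = 42.9% → the multi-step checkout
The guest checkout wins each traffic group but the multi-step checkout wins overall — the comparison reverses. The guest checkout's sessions skew toward search, which has a lower base rate.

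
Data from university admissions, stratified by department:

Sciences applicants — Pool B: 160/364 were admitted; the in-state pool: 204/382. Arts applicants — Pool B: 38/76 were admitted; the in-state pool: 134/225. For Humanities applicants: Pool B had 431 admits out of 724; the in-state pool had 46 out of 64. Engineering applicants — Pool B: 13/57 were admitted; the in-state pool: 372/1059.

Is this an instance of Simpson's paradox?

Sciences: Pool B 160/364 = 44.0%, the in-state pool 204/382 = 53.4% → the in-state pool
Arts: Pool B 38/76 = 50.0%, the in-state pool 134/225 = 59.6% → the in-state pool
Humanities: Pool B 431/724 = 59.5%, the in-state pool 46/64 = 71.9% → the in-state pool
Engineering: Pool B 13/57 = 22.8%, the in-state pool 372/1059 = 35.1% → the in-state pool
Overall: Pool B 642/1221 = 52.6%, the in-state pool 756/1730 = 43.7% → Pool B
The in-state pool wins each department group but Pool B wins overall — the comparison reverses. The in-state pool's applicants skew toward Engineering, which has a lower base rate.

Yes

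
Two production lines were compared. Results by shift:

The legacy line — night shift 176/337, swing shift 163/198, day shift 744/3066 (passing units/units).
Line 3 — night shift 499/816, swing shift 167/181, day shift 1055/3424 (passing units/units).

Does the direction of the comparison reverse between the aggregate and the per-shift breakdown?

No

Night shift: the legacy line 176/337 = 52.2%, Line 3 499/816 = 61.2% → Line 3
Swing shift: the legacy line 163/198 = 82.3%, Line 3 167/181 = 92.3% → Line 3
Day shift: the legacy line 744/3066 = 24.3%, Line 3 1055/3424 = 30.8% → Line 3
Overall: the legacy line 1083/3601 = 30.1%, Line 3 1721/4421 = 38.9% → Line 3
Line 3 wins overall and in every shift group — no reversal.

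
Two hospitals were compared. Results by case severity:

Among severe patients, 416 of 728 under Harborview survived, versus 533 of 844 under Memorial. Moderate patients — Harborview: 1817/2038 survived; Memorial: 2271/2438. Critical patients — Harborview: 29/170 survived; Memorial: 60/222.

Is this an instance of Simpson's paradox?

Severe: Harborview 416/728 = 57.1%, Memorial 533/844 = 63.2% → Memorial
Moderate: Harborview 1817/2038 = 89.2%, Memorial 2271/2438 = 93.2% → Memorial
Critical: Harborview 29/170 = 17.1%, Memorial 60/222 = 27.0% → Memorial
Overall: Harborview 2262/2936 = 77.0%, Memorial 2864/3504 = 81.7% → Memorial
Memorial wins overall and in every case group — no reversal.

No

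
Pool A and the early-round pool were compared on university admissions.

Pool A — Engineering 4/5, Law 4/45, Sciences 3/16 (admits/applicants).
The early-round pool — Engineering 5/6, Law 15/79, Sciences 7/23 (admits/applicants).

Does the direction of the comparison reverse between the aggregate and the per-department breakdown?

No

Engineering: Pool A 4/5 = 80.0%, the early-round pool 5/6 = 83.3% → the early-round pool
Law: Pool A 4/45 = 8.9%, the early-round pool 15/79 = 19.0% → the early-round pool
Sciences: Pool A 3/16 = 18.8%, the early-round pool 7/23 = 30.4% → the early-round pool
Overall: Pool A 11/66 = 16.7%, the early-round pool 27/108 = 25.0% → the early-round pool
The early-round pool wins overall and in every department group — no reversal.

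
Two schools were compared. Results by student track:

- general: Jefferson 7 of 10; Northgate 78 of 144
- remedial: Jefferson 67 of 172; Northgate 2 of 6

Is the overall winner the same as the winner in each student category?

No

General: Jefferson 7/10 = 70.0%, Northgate 78/144 = 54.2% → Jefferson
Remedial: Jefferson 67/172 = 39.0%, Northgate 2/6 = 33.3% → Jefferson
Overall: Jefferson 74/182 = 40.7%, Northgate 80/150 = 53.3% → Northgate
Jefferson wins each student group but Northgate wins overall — the comparison reverses. Jefferson's students skew toward remedial, which has a lower base rate.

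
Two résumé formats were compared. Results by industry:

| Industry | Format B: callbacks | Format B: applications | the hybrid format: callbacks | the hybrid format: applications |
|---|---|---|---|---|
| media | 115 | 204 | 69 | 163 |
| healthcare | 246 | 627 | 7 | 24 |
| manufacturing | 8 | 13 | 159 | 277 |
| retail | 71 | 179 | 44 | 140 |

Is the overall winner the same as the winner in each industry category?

No

Media: Format B 115/204 = 56.4%, the hybrid format 69/163 = 42.3% → Format B
Healthcare: Format B 246/627 = 39.2%, the hybrid format 7/24 = 29.2% → Format B
Manufacturing: Format B 8/13 = 61.5%, the hybrid format 159/277 = 57.4% → Format B
Retail: Format B 71/179 = 39.7%, the hybrid format 44/140 = 31.4% → Format B
Overall: Format B 440/1023 = 43.0%, the hybrid format 279/604 = 46.2% → the hybrid format
Format B wins each industry group but the hybrid format wins overall — the comparison reverses. Format B's applications skew toward healthcare, which has a lower base rate.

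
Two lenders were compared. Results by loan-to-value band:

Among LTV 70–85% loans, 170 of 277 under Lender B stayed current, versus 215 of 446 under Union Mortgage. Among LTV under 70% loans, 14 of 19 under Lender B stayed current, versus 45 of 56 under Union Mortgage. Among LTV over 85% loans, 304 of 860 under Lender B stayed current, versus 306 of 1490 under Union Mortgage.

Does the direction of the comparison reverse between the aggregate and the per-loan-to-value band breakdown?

No

LTV 70–85%: Lender B 170/277 = 61.4%, Union Mortgage 215/446 = 48.2% → Lender B
LTV under 70%: Lender B 14/19 = 73.7%, Union Mortgage 45/56 = 80.4% → Union Mortgage
LTV over 85%: Lender B 304/860 = 35.3%, Union Mortgage 306/1490 = 20.5% → Lender B
Overall: Lender B 488/1156 = 42.2%, Union Mortgage 566/1992 = 28.4% → Lender B
Neither sweeps: Lender B wins 2 of 3 groups, Union Mortgage wins 1. Lender B wins overall but not every group — no Simpson reversal.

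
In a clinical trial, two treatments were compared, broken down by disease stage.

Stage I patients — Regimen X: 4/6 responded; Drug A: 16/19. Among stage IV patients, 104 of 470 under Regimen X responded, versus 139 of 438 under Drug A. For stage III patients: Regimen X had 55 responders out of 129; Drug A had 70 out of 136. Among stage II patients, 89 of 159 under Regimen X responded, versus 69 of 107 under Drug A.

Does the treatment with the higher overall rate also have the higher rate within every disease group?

Yes

Stage I: Regimen X 4/6 = 66.7%, Drug A 16/19 = 84.2% → Drug A
Stage IV: Regimen X 104/470 = 22.1%, Drug A 139/438 = 31.7% → Drug A
Stage III: Regimen X 55/129 = 42.6%, Drug A 70/136 = 51.5% → Drug A
Stage II: Regimen X 89/159 = 56.0%, Drug A 69/107 = 64.5% → Drug A
Overall: Regimen X 252/764 = 33.0%, Drug A 294/700 = 42.0% → Drug A
Drug A wins overall and in every disease group — no reversal.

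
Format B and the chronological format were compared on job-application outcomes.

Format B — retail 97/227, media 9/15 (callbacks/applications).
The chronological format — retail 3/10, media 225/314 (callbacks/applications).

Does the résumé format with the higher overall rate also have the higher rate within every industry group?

Retail: Format B 97/227 = 42.7%, the chronological format 3/10 = 30.0% → Format B
Media: Format B 9/15 = 60.0%, the chronological format 225/314 = 71.7% → the chronological format
Overall: Format B 106/242 = 43.8%, the chronological format 228/324 = 70.4% → the chronological format
Neither sweeps: Format B wins 1 of 2 groups, the chronological format wins 1. The chronological format wins overall but not every group — no Simpson reversal.

No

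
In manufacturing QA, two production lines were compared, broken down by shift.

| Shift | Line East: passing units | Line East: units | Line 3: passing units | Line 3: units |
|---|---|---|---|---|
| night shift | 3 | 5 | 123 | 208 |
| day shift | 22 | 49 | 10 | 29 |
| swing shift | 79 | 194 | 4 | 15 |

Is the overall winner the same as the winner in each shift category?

Night shift: Line East 3/5 = 60.0%, Line 3 123/208 = 59.1% → Line East
Day shift: Line East 22/49 = 44.9%, Line 3 10/29 = 34.5% → Line East
Swing shift: Line East 79/194 = 40.7%, Line 3 4/15 = 26.7% → Line East
Overall: Line East 104/248 = 41.9%, Line 3 137/252 = 54.4% → Line 3
Line East wins each shift group but Line 3 wins overall — the comparison reverses. Line East's units skew toward swing shift, which has a lower base rate.

No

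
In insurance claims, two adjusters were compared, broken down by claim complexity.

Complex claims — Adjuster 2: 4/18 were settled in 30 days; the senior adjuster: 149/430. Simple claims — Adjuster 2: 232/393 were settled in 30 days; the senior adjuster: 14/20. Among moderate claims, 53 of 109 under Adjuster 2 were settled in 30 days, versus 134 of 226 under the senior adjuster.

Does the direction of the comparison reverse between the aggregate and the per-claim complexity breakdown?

Complex: Adjuster 2 4/18 = 22.2%, the senior adjuster 149/430 = 34.7% → the senior adjuster
Simple: Adjuster 2 232/393 = 59.0%, the senior adjuster 14/20 = 70.0% → the senior adjuster
Moderate: Adjuster 2 53/109 = 48.6%, the senior adjuster 134/226 = 59.3% → the senior adjuster
Overall: Adjuster 2 289/520 = 55.6%, the senior adjuster 297/676 = 43.9% → Adjuster 2
The senior adjuster wins each claim group but Adjuster 2 wins overall — the comparison reverses. The senior adjuster's claims skew toward complex, which has a lower base rate.

Yes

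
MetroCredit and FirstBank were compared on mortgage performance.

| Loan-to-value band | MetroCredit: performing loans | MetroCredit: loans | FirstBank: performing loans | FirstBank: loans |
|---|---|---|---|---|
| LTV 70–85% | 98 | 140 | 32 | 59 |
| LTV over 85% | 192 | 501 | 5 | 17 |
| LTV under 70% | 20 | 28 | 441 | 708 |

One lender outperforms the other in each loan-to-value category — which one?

LTV 70–85%: MetroCredit 98/140 = 70.0%, FirstBank 32/59 = 54.2% → MetroCredit
LTV over 85%: MetroCredit 192/501 = 38.3%, FirstBank 5/17 = 29.4% → MetroCredit
LTV under 70%: MetroCredit 20/28 = 71.4%, FirstBank 441/708 = 62.3% → MetroCredit
MetroCredit has the higher rate in all 3 groups.

MetroCredit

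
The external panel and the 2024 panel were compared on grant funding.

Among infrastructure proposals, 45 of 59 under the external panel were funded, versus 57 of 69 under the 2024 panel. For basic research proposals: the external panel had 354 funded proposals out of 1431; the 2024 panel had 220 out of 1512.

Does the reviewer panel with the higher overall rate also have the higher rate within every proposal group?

Infrastructure: the external panel 45/59 = 76.3%, the 2024 panel 57/69 = 82.6% → the 2024 panel
Basic research: the external panel 354/1431 = 24.7%, the 2024 panel 220/1512 = 14.6% → the external panel
Overall: the external panel 399/1490 = 26.8%, the 2024 panel 277/1581 = 17.5% → the external panel
Neither sweeps: the external panel wins 1 of 2 groups, the 2024 panel wins 1. The external panel wins overall but not every group — no Simpson reversal.

No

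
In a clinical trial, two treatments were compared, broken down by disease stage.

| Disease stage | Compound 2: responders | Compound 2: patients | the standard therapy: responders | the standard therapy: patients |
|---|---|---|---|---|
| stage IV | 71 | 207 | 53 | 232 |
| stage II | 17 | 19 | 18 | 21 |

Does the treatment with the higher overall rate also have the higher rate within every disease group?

Yes

Stage IV: Compound 2 71/207 = 34.3%, the standard therapy 53/232 = 22.8% → Compound 2
Stage II: Compound 2 17/19 = 89.5%, the standard therapy 18/21 = 85.7% → Compound 2
Overall: Compound 2 88/226 = 38.9%, the standard therapy 71/253 = 28.1% → Compound 2
Compound 2 wins overall and in every disease group — no reversal.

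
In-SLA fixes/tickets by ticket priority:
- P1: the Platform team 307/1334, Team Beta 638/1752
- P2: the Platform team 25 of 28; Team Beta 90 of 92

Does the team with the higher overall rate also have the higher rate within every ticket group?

P1: the Platform team 307/1334 = 23.0%, Team Beta 638/1752 = 36.4% → Team Beta
P2: the Platform team 25/28 = 89.3%, Team Beta 90/92 = 97.8% → Team Beta
Overall: the Platform team 332/1362 = 24.4%, Team Beta 728/1844 = 39.5% → Team Beta
Team Beta wins overall and in every ticket group — no reversal.

Yes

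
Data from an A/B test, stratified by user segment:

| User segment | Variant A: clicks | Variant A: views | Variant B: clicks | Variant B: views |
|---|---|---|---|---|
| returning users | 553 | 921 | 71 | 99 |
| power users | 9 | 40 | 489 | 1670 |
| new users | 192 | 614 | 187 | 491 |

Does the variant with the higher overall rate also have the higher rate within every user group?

No

Returning users: Variant A 553/921 = 60.0%, Variant B 71/99 = 71.7% → Variant B
Power users: Variant A 9/40 = 22.5%, Variant B 489/1670 = 29.3% → Variant B
New users: Variant A 192/614 = 31.3%, Variant B 187/491 = 38.1% → Variant B
Overall: Variant A 754/1575 = 47.9%, Variant B 747/2260 = 33.1% → Variant A
Variant B wins each user group but Variant A wins overall — the comparison reverses. Variant B's views skew toward power users, which has a lower base rate.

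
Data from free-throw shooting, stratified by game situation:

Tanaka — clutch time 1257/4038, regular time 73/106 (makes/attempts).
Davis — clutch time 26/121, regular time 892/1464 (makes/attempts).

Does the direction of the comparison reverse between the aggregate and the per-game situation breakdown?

Clutch time: Tanaka 1257/4038 = 31.1%, Davis 26/121 = 21.5% → Tanaka
Regular time: Tanaka 73/106 = 68.9%, Davis 892/1464 = 60.9% → Tanaka
Overall: Tanaka 1330/4144 = 32.1%, Davis 918/1585 = 57.9% → Davis
Tanaka wins each game group but Davis wins overall — the comparison reverses. Tanaka's attempts skew toward clutch time, which has a lower base rate.

Yes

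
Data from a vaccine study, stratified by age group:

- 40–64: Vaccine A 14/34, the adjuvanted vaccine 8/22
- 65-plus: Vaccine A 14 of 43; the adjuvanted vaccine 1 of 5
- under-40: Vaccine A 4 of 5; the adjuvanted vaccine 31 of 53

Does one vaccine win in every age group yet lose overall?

40–64: Vaccine A 14/34 = 41.2%, the adjuvanted vaccine 8/22 = 36.4% → Vaccine A
65-plus: Vaccine A 14/43 = 32.6%, the adjuvanted vaccine 1/5 = 20.0% → Vaccine A
Under-40: Vaccine A 4/5 = 80.0%, the adjuvanted vaccine 31/53 = 58.5% → Vaccine A
Overall: Vaccine A 32/82 = 39.0%, the adjuvanted vaccine 40/80 = 50.0% → the adjuvanted vaccine
Vaccine A wins each age group but the adjuvanted vaccine wins overall — the comparison reverses. Vaccine A's recipients skew toward 65-plus, which has a lower base rate.

Yes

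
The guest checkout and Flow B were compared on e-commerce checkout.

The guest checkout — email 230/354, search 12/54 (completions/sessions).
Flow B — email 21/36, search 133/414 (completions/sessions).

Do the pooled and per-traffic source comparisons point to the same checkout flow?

Email: the guest checkout 230/354 = 65.0%, Flow B 21/36 = 58.3% → the guest checkout
Search: the guest checkout 12/54 = 22.2%, Flow B 133/414 = 32.1% → Flow B
Overall: the guest checkout 242/408 = 59.3%, Flow B 154/450 = 34.2% → the guest checkout
Neither sweeps: the guest checkout wins 1 of 2 groups, Flow B wins 1. The guest checkout wins overall but not every group — no Simpson reversal.

No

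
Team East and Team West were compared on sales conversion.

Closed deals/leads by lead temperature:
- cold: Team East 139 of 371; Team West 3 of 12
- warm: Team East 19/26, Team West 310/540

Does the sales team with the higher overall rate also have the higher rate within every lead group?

No

Cold: Team East 139/371 = 37.5%, Team West 3/12 = 25.0% → Team East
Warm: Team East 19/26 = 73.1%, Team West 310/540 = 57.4% → Team East
Overall: Team East 158/397 = 39.8%, Team West 313/552 = 56.7% → Team West
Team East wins each lead group but Team West wins overall — the comparison reverses. Team East's leads skew toward cold, which has a lower base rate.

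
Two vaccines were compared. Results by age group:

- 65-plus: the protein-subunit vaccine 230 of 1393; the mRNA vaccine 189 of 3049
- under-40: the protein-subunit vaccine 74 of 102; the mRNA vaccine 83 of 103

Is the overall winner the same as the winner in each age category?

No

65-plus: the protein-subunit vaccine 230/1393 = 16.5%, the mRNA vaccine 189/3049 = 6.2% → the protein-subunit vaccine
Under-40: the protein-subunit vaccine 74/102 = 72.5%, the mRNA vaccine 83/103 = 80.6% → the mRNA vaccine
Overall: the protein-subunit vaccine 304/1495 = 20.3%, the mRNA vaccine 272/3152 = 8.6% → the protein-subunit vaccine
Neither sweeps: the protein-subunit vaccine wins 1 of 2 groups, the mRNA vaccine wins 1. The protein-subunit vaccine wins overall but not every group — no Simpson reversal.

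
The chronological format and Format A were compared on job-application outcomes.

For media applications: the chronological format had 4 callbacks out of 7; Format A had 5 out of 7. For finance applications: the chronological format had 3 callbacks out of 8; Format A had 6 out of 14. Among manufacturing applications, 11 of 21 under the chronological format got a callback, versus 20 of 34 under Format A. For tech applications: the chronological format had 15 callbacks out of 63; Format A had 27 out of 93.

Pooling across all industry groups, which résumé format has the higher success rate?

Media: the chronological format 4/7 = 57.1%, Format A 5/7 = 71.4% → Format A
Finance: the chronological format 3/8 = 37.5%, Format A 6/14 = 42.9% → Format A
Manufacturing: the chronological format 11/21 = 52.4%, Format A 20/34 = 58.8% → Format A
Tech: the chronological format 15/63 = 23.8%, Format A 27/93 = 29.0% → Format A
Overall: the chronological format 33/99 = 33.3%, Format A 58/148 = 39.2% → Format A

Format A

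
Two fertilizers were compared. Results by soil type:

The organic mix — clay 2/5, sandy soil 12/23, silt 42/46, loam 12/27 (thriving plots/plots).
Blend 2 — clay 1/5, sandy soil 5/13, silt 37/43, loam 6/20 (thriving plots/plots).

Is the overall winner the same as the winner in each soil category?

Clay: the organic mix 2/5 = 40.0%, Blend 2 1/5 = 20.0% → the organic mix
Sandy soil: the organic mix 12/23 = 52.2%, Blend 2 5/13 = 38.5% → the organic mix
Silt: the organic mix 42/46 = 91.3%, Blend 2 37/43 = 86.0% → the organic mix
Loam: the organic mix 12/27 = 44.4%, Blend 2 6/20 = 30.0% → the organic mix
Overall: the organic mix 68/101 = 67.3%, Blend 2 49/81 = 60.5% → the organic mix
The organic mix wins overall and in every soil group — no reversal.

Yes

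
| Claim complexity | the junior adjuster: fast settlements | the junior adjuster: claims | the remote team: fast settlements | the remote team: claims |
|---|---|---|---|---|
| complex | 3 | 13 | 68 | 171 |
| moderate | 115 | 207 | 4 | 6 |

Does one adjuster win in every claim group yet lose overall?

Complex: the junior adjuster 3/13 = 23.1%, the remote team 68/171 = 39.8% → the remote team
Moderate: the junior adjuster 115/207 = 55.6%, the remote team 4/6 = 66.7% → the remote team
Overall: the junior adjuster 118/220 = 53.6%, the remote team 72/177 = 40.7% → the junior adjuster
The remote team wins each claim group but the junior adjuster wins overall — the comparison reverses. The remote team's claims skew toward complex, which has a lower base rate.

Yes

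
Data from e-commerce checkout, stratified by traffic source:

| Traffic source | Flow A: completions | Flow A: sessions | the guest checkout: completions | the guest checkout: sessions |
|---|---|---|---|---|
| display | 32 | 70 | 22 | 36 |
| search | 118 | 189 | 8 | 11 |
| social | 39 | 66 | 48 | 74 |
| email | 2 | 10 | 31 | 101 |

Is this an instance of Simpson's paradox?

Yes

Display: Flow A 32/70 = 45.7%, the guest checkout 22/36 = 61.1% → the guest checkout
Search: Flow A 118/189 = 62.4%, the guest checkout 8/11 = 72.7% → the guest checkout
Social: Flow A 39/66 = 59.1%, the guest checkout 48/74 = 64.9% → the guest checkout
Email: Flow A 2/10 = 20.0%, the guest checkout 31/101 = 30.7% → the guest checkout
Overall: Flow A 191/335 = 57.0%, the guest checkout 109/222 = 49.1% → Flow A
The guest checkout wins each traffic group but Flow A wins overall — the comparison reverses. The guest checkout's sessions skew toward email, which has a lower base rate.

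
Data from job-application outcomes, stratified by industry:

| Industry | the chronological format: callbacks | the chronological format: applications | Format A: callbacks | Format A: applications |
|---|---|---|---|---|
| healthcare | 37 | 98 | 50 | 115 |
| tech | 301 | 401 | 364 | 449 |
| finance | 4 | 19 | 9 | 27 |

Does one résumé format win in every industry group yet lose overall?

Healthcare: the chronological format 37/98 = 37.8%, Format A 50/115 = 43.5% → Format A
Tech: the chronological format 301/401 = 75.1%, Format A 364/449 = 81.1% → Format A
Finance: the chronological format 4/19 = 21.1%, Format A 9/27 = 33.3% → Format A
Overall: the chronological format 342/518 = 66.0%, Format A 423/591 = 71.6% → Format A
Format A wins overall and in every industry group — no reversal.

No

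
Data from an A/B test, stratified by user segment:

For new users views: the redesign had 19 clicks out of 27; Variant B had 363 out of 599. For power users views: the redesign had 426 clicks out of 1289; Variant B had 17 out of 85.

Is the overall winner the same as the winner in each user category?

New users: the redesign 19/27 = 70.4%, Variant B 363/599 = 60.6% → the redesign
Power users: the redesign 426/1289 = 33.0%, Variant B 17/85 = 20.0% → the redesign
Overall: the redesign 445/1316 = 33.8%, Variant B 380/684 = 55.6% → Variant B
The redesign wins each user group but Variant B wins overall — the comparison reverses. The redesign's views skew toward power users, which has a lower base rate.

No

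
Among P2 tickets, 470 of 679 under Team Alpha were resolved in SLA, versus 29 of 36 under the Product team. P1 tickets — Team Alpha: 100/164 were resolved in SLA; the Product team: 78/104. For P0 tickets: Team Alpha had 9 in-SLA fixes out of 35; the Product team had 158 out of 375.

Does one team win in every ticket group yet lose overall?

P2: Team Alpha 470/679 = 69.2%, the Product team 29/36 = 80.6% → the Product team
P1: Team Alpha 100/164 = 61.0%, the Product team 78/104 = 75.0% → the Product team
P0: Team Alpha 9/35 = 25.7%, the Product team 158/375 = 42.1% → the Product team
Overall: Team Alpha 579/878 = 65.9%, the Product team 265/515 = 51.5% → Team Alpha
The Product team wins each ticket group but Team Alpha wins overall — the comparison reverses. The Product team's tickets skew toward P0, which has a lower base rate.

Yes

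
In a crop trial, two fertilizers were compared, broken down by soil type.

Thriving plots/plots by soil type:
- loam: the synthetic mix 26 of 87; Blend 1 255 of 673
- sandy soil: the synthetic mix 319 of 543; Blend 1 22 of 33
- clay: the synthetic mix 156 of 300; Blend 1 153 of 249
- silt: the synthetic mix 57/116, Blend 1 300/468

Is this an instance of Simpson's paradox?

Yes

Loam: the synthetic mix 26/87 = 29.9%, Blend 1 255/673 = 37.9% → Blend 1
Sandy soil: the synthetic mix 319/543 = 58.7%, Blend 1 22/33 = 66.7% → Blend 1
Clay: the synthetic mix 156/300 = 52.0%, Blend 1 153/249 = 61.4% → Blend 1
Silt: the synthetic mix 57/116 = 49.1%, Blend 1 300/468 = 64.1% → Blend 1
Overall: the synthetic mix 558/1046 = 53.3%, Blend 1 730/1423 = 51.3% → the synthetic mix
Blend 1 wins each soil group but the synthetic mix wins overall — the comparison reverses. Blend 1's plots skew toward loam, which has a lower base rate.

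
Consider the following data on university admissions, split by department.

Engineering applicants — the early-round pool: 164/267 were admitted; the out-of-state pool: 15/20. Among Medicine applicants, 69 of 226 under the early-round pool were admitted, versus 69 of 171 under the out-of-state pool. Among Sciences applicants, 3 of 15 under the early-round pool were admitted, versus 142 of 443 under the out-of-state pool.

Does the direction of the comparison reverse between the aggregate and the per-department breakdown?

Yes

Engineering: the early-round pool 164/267 = 61.4%, the out-of-state pool 15/20 = 75.0% → the out-of-state pool
Medicine: the early-round pool 69/226 = 30.5%, the out-of-state pool 69/171 = 40.4% → the out-of-state pool
Sciences: the early-round pool 3/15 = 20.0%, the out-of-state pool 142/443 = 32.1% → the out-of-state pool
Overall: the early-round pool 236/508 = 46.5%, the out-of-state pool 226/634 = 35.6% → the early-round pool
The out-of-state pool wins each department group but the early-round pool wins overall — the comparison reverses. The out-of-state pool's applicants skew toward Sciences, which has a lower base rate.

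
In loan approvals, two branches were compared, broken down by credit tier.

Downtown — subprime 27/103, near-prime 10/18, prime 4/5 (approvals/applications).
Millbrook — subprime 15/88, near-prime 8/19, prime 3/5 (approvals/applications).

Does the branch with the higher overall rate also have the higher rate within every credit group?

Subprime: Downtown 27/103 = 26.2%, Millbrook 15/88 = 17.0% → Downtown
Near-prime: Downtown 10/18 = 55.6%, Millbrook 8/19 = 42.1% → Downtown
Prime: Downtown 4/5 = 80.0%, Millbrook 3/5 = 60.0% → Downtown
Overall: Downtown 41/126 = 32.5%, Millbrook 26/112 = 23.2% → Downtown
Downtown wins overall and in every credit group — no reversal.

Yes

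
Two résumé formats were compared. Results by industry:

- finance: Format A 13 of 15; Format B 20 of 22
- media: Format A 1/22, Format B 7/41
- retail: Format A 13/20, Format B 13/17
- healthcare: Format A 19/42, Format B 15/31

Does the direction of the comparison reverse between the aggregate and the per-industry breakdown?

No

Finance: Format A 13/15 = 86.7%, Format B 20/22 = 90.9% → Format B
Media: Format A 1/22 = 4.5%, Format B 7/41 = 17.1% → Format B
Retail: Format A 13/20 = 65.0%, Format B 13/17 = 76.5% → Format B
Healthcare: Format A 19/42 = 45.2%, Format B 15/31 = 48.4% → Format B
Overall: Format A 46/99 = 46.5%, Format B 55/111 = 49.5% → Format B
Format B wins overall and in every industry group — no reversal.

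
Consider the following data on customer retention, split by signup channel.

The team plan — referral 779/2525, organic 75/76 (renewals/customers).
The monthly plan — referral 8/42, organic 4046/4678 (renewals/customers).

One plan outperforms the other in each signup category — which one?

the team plan

Referral: the team plan 779/2525 = 30.9%, the monthly plan 8/42 = 19.0% → the team plan
Organic: the team plan 75/76 = 98.7%, the monthly plan 4046/4678 = 86.5% → the team plan
The team plan has the higher rate in both groups.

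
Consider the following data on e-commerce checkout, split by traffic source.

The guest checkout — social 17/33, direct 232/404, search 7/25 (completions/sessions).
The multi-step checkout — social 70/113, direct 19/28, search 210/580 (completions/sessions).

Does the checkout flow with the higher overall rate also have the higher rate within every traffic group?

No

Social: the guest checkout 17/33 = 51.5%, the multi-step checkout 70/113 = 61.9% → the multi-step checkout
Direct: the guest checkout 232/404 = 57.4%, the multi-step checkout 19/28 = 67.9% → the multi-step checkout
Search: the guest checkout 7/25 = 28.0%, the multi-step checkout 210/580 = 36.2% → the multi-step checkout
Overall: the guest checkout 256/462 = 55.4%, the multi-step checkout 299/721 = 41.5% → the guest checkout
The multi-step checkout wins each traffic group but the guest checkout wins overall — the comparison reverses. The multi-step checkout's sessions skew toward search, which has a lower base rate.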